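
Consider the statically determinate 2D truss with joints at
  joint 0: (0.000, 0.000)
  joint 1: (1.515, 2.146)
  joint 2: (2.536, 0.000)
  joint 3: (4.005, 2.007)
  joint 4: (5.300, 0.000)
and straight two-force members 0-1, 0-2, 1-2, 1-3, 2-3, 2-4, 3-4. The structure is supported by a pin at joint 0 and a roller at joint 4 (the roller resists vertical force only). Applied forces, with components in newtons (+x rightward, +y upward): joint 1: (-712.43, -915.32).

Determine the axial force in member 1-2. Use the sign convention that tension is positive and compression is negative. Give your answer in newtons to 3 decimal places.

27.511

N=5 nodes, M=7 members, R=3 reactions → 2N=10, M+R=10
member 0 (0-1): L=2.6269, (cx,cy)=(0.5767,0.8169)
member 1 (0-2): L=2.5360, (cx,cy)=(1.0000,0.0000)
member 2 (1-2): L=2.3765, (cx,cy)=(0.4296,-0.9030)
member 3 (1-3): L=2.4939, (cx,cy)=(0.9984,-0.0557)
member 4 (2-3): L=2.4872, (cx,cy)=(0.5906,0.8069)
member 5 (2-4): L=2.7640, (cx,cy)=(1.0000,0.0000)
member 6 (3-4): L=2.3885, (cx,cy)=(0.5422,-0.8403)
solve A·x = −loads:
  F[0-1] = -1153.2646 N (compression)
  F[0-2] = -47.3100 N (compression)
  F[1-2] = +27.5107 N (tension)
  F[1-3] = +35.5460 N (tension)
  F[2-3] = -30.7858 N (compression)
  F[2-4] = -17.3077 N (compression)
  F[3-4] = +31.9227 N (tension)
  Rx@0 = +712.4300 N
  Ry@0 = +942.1436 N
  Ry@4 = -26.8236 N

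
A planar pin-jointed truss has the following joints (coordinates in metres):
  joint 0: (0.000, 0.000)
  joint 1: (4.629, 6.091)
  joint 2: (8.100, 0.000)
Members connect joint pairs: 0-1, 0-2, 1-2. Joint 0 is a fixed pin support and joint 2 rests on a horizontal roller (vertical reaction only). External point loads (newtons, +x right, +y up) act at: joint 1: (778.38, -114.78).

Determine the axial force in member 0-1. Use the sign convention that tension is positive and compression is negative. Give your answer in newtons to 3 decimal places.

N=3 nodes, M=3 members, R=3 reactions → 2N=6, M+R=6
member 0 (0-1): L=7.6504, (cx,cy)=(0.6051,0.7962)
member 1 (0-2): L=8.1000, (cx,cy)=(1.0000,0.0000)
member 2 (1-2): L=7.0106, (cx,cy)=(0.4951,-0.8688)
solve A·x = −loads:
  F[0-1] = +673.3934 N (tension)
  F[0-2] = +370.9298 N (tension)
  F[1-2] = -749.1876 N (compression)
  Rx@0 = -778.3800 N
  Ry@0 = -536.1372 N
  Ry@2 = +650.9172 N

673.393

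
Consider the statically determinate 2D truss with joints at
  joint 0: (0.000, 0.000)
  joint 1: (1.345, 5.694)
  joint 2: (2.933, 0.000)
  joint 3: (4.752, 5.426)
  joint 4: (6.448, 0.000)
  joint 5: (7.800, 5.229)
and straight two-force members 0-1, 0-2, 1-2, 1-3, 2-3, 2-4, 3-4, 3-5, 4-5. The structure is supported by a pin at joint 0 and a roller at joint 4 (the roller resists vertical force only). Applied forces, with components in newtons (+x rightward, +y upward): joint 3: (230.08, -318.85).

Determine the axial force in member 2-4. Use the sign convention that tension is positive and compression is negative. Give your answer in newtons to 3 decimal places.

N=6 nodes, M=9 members, R=3 reactions → 2N=12, M+R=12
member 0 (0-1): L=5.8507, (cx,cy)=(0.2299,0.9732)
member 1 (0-2): L=2.9330, (cx,cy)=(1.0000,0.0000)
member 2 (1-2): L=5.9113, (cx,cy)=(0.2686,-0.9632)
member 3 (1-3): L=3.4175, (cx,cy)=(0.9969,-0.0784)
member 4 (2-3): L=5.7228, (cx,cy)=(0.3179,0.9481)
member 5 (2-4): L=3.5150, (cx,cy)=(1.0000,0.0000)
member 6 (3-4): L=5.6849, (cx,cy)=(0.2983,-0.9545)
member 7 (3-5): L=3.0544, (cx,cy)=(0.9979,-0.0645)
member 8 (4-5): L=5.4010, (cx,cy)=(0.2503,0.9682)
solve A·x = −loads:
  F[0-1] = +112.7665 N (tension)
  F[0-2] = +204.1564 N (tension)
  F[1-2] = -118.6545 N (compression)
  F[1-3] = +57.9773 N (tension)
  F[2-3] = +120.5443 N (tension)
  F[2-4] = +133.9660 N (tension)
  F[3-4] = -449.0453 N (compression)
  F[3-5] = +0.0000 N (tension)
  F[4-5] = -0.0000 N (compression)
  Rx@0 = -230.0800 N
  Ry@0 = -109.7464 N
  Ry@4 = +428.5964 N

133.966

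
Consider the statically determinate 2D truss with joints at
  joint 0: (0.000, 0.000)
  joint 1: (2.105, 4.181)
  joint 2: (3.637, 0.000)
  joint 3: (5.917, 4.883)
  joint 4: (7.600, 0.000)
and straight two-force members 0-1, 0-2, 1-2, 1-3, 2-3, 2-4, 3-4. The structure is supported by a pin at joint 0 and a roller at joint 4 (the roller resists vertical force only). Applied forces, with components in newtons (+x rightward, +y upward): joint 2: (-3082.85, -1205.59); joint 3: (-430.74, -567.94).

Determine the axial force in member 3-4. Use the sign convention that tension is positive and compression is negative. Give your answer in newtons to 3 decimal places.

-785.216

N=5 nodes, M=7 members, R=3 reactions → 2N=10, M+R=10
member 0 (0-1): L=4.6810, (cx,cy)=(0.4497,0.8932)
member 1 (0-2): L=3.6370, (cx,cy)=(1.0000,0.0000)
member 2 (1-2): L=4.4528, (cx,cy)=(0.3441,-0.9390)
member 3 (1-3): L=3.8761, (cx,cy)=(0.9835,0.1811)
member 4 (2-3): L=5.3891, (cx,cy)=(0.4231,0.9061)
member 5 (2-4): L=3.9630, (cx,cy)=(1.0000,0.0000)
member 6 (3-4): L=5.1649, (cx,cy)=(0.3259,-0.9454)
solve A·x = −loads:
  F[0-1] = -1154.4880 N (compression)
  F[0-2] = -2994.4283 N (compression)
  F[1-2] = +933.4085 N (tension)
  F[1-3] = -854.4308 N (compression)
  F[2-3] = +363.2793 N (tension)
  F[2-4] = +255.8653 N (tension)
  F[3-4] = -785.2158 N (compression)
  Rx@0 = +3513.5900 N
  Ry@0 = +1031.1710 N
  Ry@4 = +742.3590 N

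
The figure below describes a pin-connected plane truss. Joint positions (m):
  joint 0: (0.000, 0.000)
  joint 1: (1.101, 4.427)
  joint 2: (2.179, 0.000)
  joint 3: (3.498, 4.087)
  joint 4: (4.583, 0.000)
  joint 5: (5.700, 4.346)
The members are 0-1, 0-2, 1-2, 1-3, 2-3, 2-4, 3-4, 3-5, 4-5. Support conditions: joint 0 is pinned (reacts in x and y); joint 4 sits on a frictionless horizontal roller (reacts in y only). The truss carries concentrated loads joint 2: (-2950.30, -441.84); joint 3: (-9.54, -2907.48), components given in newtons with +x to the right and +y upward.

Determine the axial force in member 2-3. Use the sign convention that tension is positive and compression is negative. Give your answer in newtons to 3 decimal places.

-582.047

N=6 nodes, M=9 members, R=3 reactions → 2N=12, M+R=12
member 0 (0-1): L=4.5619, (cx,cy)=(0.2413,0.9704)
member 1 (0-2): L=2.1790, (cx,cy)=(1.0000,0.0000)
member 2 (1-2): L=4.5564, (cx,cy)=(0.2366,-0.9716)
member 3 (1-3): L=2.4210, (cx,cy)=(0.9901,-0.1404)
member 4 (2-3): L=4.2946, (cx,cy)=(0.3071,0.9517)
member 5 (2-4): L=2.4040, (cx,cy)=(1.0000,0.0000)
member 6 (3-4): L=4.2286, (cx,cy)=(0.2566,-0.9665)
member 7 (3-5): L=2.2172, (cx,cy)=(0.9932,0.1168)
member 8 (4-5): L=4.4872, (cx,cy)=(0.2489,0.9685)
solve A·x = −loads:
  F[0-1] = -956.8906 N (compression)
  F[0-2] = -2728.8953 N (compression)
  F[1-2] = +1024.8512 N (tension)
  F[1-3] = -478.1555 N (compression)
  F[2-3] = -582.0468 N (compression)
  F[2-4] = +642.6419 N (tension)
  F[3-4] = -2504.5674 N (compression)
  F[3-5] = -0.0000 N (compression)
  F[4-5] = +0.0000 N (tension)
  Rx@0 = +2959.8400 N
  Ry@0 = +928.6033 N
  Ry@4 = +2420.7167 N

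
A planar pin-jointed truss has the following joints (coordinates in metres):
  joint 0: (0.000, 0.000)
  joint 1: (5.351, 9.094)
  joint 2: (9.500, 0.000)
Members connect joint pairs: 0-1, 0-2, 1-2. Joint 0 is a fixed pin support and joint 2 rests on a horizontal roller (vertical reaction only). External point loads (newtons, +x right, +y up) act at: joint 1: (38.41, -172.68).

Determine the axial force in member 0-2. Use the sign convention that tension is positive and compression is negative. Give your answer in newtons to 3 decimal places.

N=3 nodes, M=3 members, R=3 reactions → 2N=6, M+R=6
member 0 (0-1): L=10.5515, (cx,cy)=(0.5071,0.8619)
member 1 (0-2): L=9.5000, (cx,cy)=(1.0000,0.0000)
member 2 (1-2): L=9.9958, (cx,cy)=(0.4151,-0.9098)
solve A·x = −loads:
  F[0-1] = -44.8412 N (compression)
  F[0-2] = +61.1504 N (tension)
  F[1-2] = -147.3233 N (compression)
  Rx@0 = -38.4100 N
  Ry@0 = +38.6472 N
  Ry@2 = +134.0328 N

61.150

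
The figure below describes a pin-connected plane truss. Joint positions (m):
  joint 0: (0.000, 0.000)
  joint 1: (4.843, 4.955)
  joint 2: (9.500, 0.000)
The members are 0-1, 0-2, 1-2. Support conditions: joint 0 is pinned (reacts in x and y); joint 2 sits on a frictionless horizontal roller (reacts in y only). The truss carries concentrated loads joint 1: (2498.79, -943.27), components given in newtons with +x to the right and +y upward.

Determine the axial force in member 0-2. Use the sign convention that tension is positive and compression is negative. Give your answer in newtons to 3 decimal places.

1676.882

N=3 nodes, M=3 members, R=3 reactions → 2N=6, M+R=6
member 0 (0-1): L=6.9287, (cx,cy)=(0.6990,0.7151)
member 1 (0-2): L=9.5000, (cx,cy)=(1.0000,0.0000)
member 2 (1-2): L=6.8000, (cx,cy)=(0.6849,-0.7287)
solve A·x = −loads:
  F[0-1] = +1175.8704 N (tension)
  F[0-2] = +1676.8822 N (tension)
  F[1-2] = -2448.5202 N (compression)
  Rx@0 = -2498.7900 N
  Ry@0 = -840.9154 N
  Ry@2 = +1784.1854 N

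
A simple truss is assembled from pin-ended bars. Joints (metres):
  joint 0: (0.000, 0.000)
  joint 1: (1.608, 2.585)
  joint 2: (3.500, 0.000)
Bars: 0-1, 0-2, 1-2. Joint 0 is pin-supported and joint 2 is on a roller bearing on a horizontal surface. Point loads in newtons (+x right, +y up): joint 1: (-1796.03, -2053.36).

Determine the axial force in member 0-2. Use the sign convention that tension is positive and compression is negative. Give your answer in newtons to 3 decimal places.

N=3 nodes, M=3 members, R=3 reactions → 2N=6, M+R=6
member 0 (0-1): L=3.0443, (cx,cy)=(0.5282,0.8491)
member 1 (0-2): L=3.5000, (cx,cy)=(1.0000,0.0000)
member 2 (1-2): L=3.2034, (cx,cy)=(0.5906,-0.8070)
solve A·x = −loads:
  F[0-1] = -2869.4156 N (compression)
  F[0-2] = -280.4143 N (compression)
  F[1-2] = +474.7803 N (tension)
  Rx@0 = +1796.0300 N
  Ry@0 = +2436.4842 N
  Ry@2 = -383.1242 N

-280.414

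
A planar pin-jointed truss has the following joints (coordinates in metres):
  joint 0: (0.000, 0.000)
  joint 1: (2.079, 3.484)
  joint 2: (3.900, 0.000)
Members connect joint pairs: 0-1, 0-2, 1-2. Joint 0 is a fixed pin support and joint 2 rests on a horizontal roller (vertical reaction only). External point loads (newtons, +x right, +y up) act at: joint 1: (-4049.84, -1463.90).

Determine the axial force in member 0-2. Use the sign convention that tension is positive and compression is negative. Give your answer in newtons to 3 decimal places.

N=3 nodes, M=3 members, R=3 reactions → 2N=6, M+R=6
member 0 (0-1): L=4.0572, (cx,cy)=(0.5124,0.8587)
member 1 (0-2): L=3.9000, (cx,cy)=(1.0000,0.0000)
member 2 (1-2): L=3.9312, (cx,cy)=(0.4632,-0.8862)
solve A·x = −loads:
  F[0-1] = -5009.0079 N (compression)
  F[0-2] = -1483.0831 N (compression)
  F[1-2] = +3201.6966 N (tension)
  Rx@0 = +4049.8400 N
  Ry@0 = +4301.3858 N
  Ry@2 = -2837.4858 N

-1483.083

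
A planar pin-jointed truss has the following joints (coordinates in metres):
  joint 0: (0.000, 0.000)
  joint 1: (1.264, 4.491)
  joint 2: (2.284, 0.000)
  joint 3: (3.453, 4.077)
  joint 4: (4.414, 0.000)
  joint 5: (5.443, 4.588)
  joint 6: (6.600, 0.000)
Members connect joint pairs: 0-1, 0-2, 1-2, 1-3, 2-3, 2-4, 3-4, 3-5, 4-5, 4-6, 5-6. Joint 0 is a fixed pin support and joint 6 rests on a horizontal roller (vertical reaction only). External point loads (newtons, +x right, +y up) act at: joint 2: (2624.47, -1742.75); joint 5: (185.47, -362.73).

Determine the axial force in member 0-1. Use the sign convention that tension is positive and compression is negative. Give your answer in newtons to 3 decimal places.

N=7 nodes, M=11 members, R=3 reactions → 2N=14, M+R=14
member 0 (0-1): L=4.6655, (cx,cy)=(0.2709,0.9626)
member 1 (0-2): L=2.2840, (cx,cy)=(1.0000,0.0000)
member 2 (1-2): L=4.6054, (cx,cy)=(0.2215,-0.9752)
member 3 (1-3): L=2.2278, (cx,cy)=(0.9826,-0.1858)
member 4 (2-3): L=4.2413, (cx,cy)=(0.2756,0.9613)
member 5 (2-4): L=2.1300, (cx,cy)=(1.0000,0.0000)
member 6 (3-4): L=4.1887, (cx,cy)=(0.2294,-0.9733)
member 7 (3-5): L=2.0546, (cx,cy)=(0.9686,0.2487)
member 8 (4-5): L=4.7020, (cx,cy)=(0.2188,0.9758)
member 9 (4-6): L=2.1860, (cx,cy)=(1.0000,0.0000)
member 10 (5-6): L=4.7316, (cx,cy)=(0.2445,-0.9696)
solve A·x = −loads:
  F[0-1] = -1116.0508 N (compression)
  F[0-2] = +3112.3067 N (tension)
  F[1-2] = +1212.3912 N (tension)
  F[1-3] = -581.0079 N (compression)
  F[2-3] = +583.0530 N (tension)
  F[2-4] = +595.6541 N (tension)
  F[3-4] = -749.6015 N (compression)
  F[3-5] = -245.9347 N (compression)
  F[4-5] = +747.7320 N (tension)
  F[4-6] = +260.0398 N (tension)
  F[5-6] = -1063.4522 N (compression)
  Rx@0 = -2809.9400 N
  Ry@0 = +1074.3108 N
  Ry@6 = +1031.1692 N

-1116.051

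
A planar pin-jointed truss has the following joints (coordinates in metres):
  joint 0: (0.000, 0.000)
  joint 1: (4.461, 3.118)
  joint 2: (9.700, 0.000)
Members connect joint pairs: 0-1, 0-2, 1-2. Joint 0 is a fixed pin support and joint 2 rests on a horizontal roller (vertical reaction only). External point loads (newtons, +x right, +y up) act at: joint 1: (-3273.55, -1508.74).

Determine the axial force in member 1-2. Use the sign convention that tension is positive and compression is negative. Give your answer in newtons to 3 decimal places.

700.773

N=3 nodes, M=3 members, R=3 reactions → 2N=6, M+R=6
member 0 (0-1): L=5.4427, (cx,cy)=(0.8196,0.5729)
member 1 (0-2): L=9.7000, (cx,cy)=(1.0000,0.0000)
member 2 (1-2): L=6.0966, (cx,cy)=(0.8593,-0.5114)
solve A·x = −loads:
  F[0-1] = -3259.1943 N (compression)
  F[0-2] = -602.1924 N (compression)
  F[1-2] = +700.7733 N (tension)
  Rx@0 = +3273.5500 N
  Ry@0 = +1867.1359 N
  Ry@2 = -358.3959 N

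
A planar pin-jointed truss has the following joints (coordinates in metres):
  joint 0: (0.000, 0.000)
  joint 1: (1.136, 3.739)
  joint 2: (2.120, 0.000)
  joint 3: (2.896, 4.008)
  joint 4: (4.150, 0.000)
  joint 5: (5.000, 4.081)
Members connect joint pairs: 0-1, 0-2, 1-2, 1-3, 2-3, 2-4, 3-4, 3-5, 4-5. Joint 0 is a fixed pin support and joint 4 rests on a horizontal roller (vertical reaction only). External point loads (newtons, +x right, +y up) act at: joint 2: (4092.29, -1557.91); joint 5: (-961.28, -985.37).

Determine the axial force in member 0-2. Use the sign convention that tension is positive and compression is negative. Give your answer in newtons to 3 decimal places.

3588.429

N=6 nodes, M=9 members, R=3 reactions → 2N=12, M+R=12
member 0 (0-1): L=3.9078, (cx,cy)=(0.2907,0.9568)
member 1 (0-2): L=2.1200, (cx,cy)=(1.0000,0.0000)
member 2 (1-2): L=3.8663, (cx,cy)=(0.2545,-0.9671)
member 3 (1-3): L=1.7804, (cx,cy)=(0.9885,0.1511)
member 4 (2-3): L=4.0824, (cx,cy)=(0.1901,0.9818)
member 5 (2-4): L=2.0300, (cx,cy)=(1.0000,0.0000)
member 6 (3-4): L=4.1996, (cx,cy)=(0.2986,-0.9544)
member 7 (3-5): L=2.1053, (cx,cy)=(0.9994,0.0347)
member 8 (4-5): L=4.1686, (cx,cy)=(0.2039,0.9790)
solve A·x = −loads:
  F[0-1] = -1573.4905 N (compression)
  F[0-2] = +3588.4290 N (tension)
  F[1-2] = +1427.1042 N (tension)
  F[1-3] = -830.1553 N (compression)
  F[2-3] = +181.1005 N (tension)
  F[2-4] = -175.0785 N (compression)
  F[3-4] = -82.5627 N (compression)
  F[3-5] = -762.0065 N (compression)
  F[4-5] = -979.5269 N (compression)
  Rx@0 = -3131.0100 N
  Ry@0 = +1505.5365 N
  Ry@4 = +1037.7435 N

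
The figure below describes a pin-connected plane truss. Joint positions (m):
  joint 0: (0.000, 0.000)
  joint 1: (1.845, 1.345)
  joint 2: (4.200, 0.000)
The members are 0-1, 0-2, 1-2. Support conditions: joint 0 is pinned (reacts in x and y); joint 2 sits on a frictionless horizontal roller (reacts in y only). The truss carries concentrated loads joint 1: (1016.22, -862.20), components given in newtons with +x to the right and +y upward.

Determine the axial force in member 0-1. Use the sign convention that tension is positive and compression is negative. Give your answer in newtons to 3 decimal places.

-268.240

N=3 nodes, M=3 members, R=3 reactions → 2N=6, M+R=6
member 0 (0-1): L=2.2832, (cx,cy)=(0.8081,0.5891)
member 1 (0-2): L=4.2000, (cx,cy)=(1.0000,0.0000)
member 2 (1-2): L=2.7120, (cx,cy)=(0.8684,-0.4959)
solve A·x = −loads:
  F[0-1] = -268.2399 N (compression)
  F[0-2] = +1232.9773 N (tension)
  F[1-2] = -1419.8975 N (compression)
  Rx@0 = -1016.2200 N
  Ry@0 = +158.0155 N
  Ry@2 = +704.1845 N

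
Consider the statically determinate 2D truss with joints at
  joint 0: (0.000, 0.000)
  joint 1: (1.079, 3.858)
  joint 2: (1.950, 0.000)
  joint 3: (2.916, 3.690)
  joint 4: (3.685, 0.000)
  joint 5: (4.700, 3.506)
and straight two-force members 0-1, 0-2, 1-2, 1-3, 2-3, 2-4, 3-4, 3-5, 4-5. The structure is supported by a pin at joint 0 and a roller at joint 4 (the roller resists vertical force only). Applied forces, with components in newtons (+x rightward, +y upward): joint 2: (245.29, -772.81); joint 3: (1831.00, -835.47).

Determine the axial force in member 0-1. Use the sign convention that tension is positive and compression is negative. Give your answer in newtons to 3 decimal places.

N=6 nodes, M=9 members, R=3 reactions → 2N=12, M+R=12
member 0 (0-1): L=4.0060, (cx,cy)=(0.2693,0.9630)
member 1 (0-2): L=1.9500, (cx,cy)=(1.0000,0.0000)
member 2 (1-2): L=3.9551, (cx,cy)=(0.2202,-0.9754)
member 3 (1-3): L=1.8447, (cx,cy)=(0.9958,-0.0911)
member 4 (2-3): L=3.8143, (cx,cy)=(0.2533,0.9674)
member 5 (2-4): L=1.7350, (cx,cy)=(1.0000,0.0000)
member 6 (3-4): L=3.7693, (cx,cy)=(0.2040,-0.9790)
member 7 (3-5): L=1.7935, (cx,cy)=(0.9947,-0.1026)
member 8 (4-5): L=3.6500, (cx,cy)=(0.2781,0.9606)
solve A·x = −loads:
  F[0-1] = +1344.9796 N (tension)
  F[0-2] = +1714.0293 N (tension)
  F[1-2] = -1390.5490 N (compression)
  F[1-3] = +671.2800 N (tension)
  F[2-3] = +2200.9730 N (tension)
  F[2-4] = +605.1040 N (tension)
  F[3-4] = -2965.9370 N (compression)
  F[3-5] = +0.0000 N (tension)
  F[4-5] = -0.0000 N (compression)
  Rx@0 = -2076.2900 N
  Ry@0 = -1295.2750 N
  Ry@4 = +2903.5550 N

1344.980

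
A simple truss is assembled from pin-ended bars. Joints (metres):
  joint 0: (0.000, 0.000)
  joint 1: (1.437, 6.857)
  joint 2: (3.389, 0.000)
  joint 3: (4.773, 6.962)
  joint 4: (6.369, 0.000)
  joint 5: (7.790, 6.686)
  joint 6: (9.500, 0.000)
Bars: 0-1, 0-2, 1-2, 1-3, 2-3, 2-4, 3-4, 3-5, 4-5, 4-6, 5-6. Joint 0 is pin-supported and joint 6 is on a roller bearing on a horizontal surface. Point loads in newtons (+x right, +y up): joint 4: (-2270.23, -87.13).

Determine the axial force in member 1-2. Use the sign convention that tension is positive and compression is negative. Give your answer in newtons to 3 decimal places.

N=7 nodes, M=11 members, R=3 reactions → 2N=14, M+R=14
member 0 (0-1): L=7.0060, (cx,cy)=(0.2051,0.9787)
member 1 (0-2): L=3.3890, (cx,cy)=(1.0000,0.0000)
member 2 (1-2): L=7.1294, (cx,cy)=(0.2738,-0.9618)
member 3 (1-3): L=3.3377, (cx,cy)=(0.9995,0.0315)
member 4 (2-3): L=7.0982, (cx,cy)=(0.1950,0.9808)
member 5 (2-4): L=2.9800, (cx,cy)=(1.0000,0.0000)
member 6 (3-4): L=7.1426, (cx,cy)=(0.2234,-0.9747)
member 7 (3-5): L=3.0296, (cx,cy)=(0.9958,-0.0911)
member 8 (4-5): L=6.8353, (cx,cy)=(0.2079,0.9782)
member 9 (4-6): L=3.1310, (cx,cy)=(1.0000,0.0000)
member 10 (5-6): L=6.9012, (cx,cy)=(0.2478,-0.9688)
solve A·x = −loads:
  F[0-1] = -29.3400 N (compression)
  F[0-2] = -2264.2120 N (compression)
  F[1-2] = +29.3968 N (tension)
  F[1-3] = -14.0736 N (compression)
  F[2-3] = -28.8267 N (compression)
  F[2-4] = -2250.5428 N (compression)
  F[3-4] = +31.9795 N (tension)
  F[3-5] = -26.9450 N (compression)
  F[4-5] = +57.2090 N (tension)
  F[4-6] = +14.9398 N (tension)
  F[5-6] = -60.2940 N (compression)
  Rx@0 = +2270.2300 N
  Ry@0 = +28.7162 N
  Ry@6 = +58.4138 N

29.397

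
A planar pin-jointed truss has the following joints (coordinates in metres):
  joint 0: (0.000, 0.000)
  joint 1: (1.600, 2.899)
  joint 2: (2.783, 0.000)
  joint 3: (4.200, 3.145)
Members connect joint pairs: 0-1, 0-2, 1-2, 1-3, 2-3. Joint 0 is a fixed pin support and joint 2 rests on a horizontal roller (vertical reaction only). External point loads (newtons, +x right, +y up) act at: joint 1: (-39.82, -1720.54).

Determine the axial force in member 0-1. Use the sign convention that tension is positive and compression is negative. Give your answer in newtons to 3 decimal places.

-882.744

N=4 nodes, M=5 members, R=3 reactions → 2N=8, M+R=8
member 0 (0-1): L=3.3112, (cx,cy)=(0.4832,0.8755)
member 1 (0-2): L=2.7830, (cx,cy)=(1.0000,0.0000)
member 2 (1-2): L=3.1311, (cx,cy)=(0.3778,-0.9259)
member 3 (1-3): L=2.6116, (cx,cy)=(0.9956,0.0942)
member 4 (2-3): L=3.4495, (cx,cy)=(0.4108,0.9117)
solve A·x = −loads:
  F[0-1] = -882.7436 N (compression)
  F[0-2] = +386.7262 N (tension)
  F[1-2] = -1023.5607 N (compression)
  F[1-3] = +0.0000 N (tension)
  F[2-3] = -0.0000 N (compression)
  Rx@0 = +39.8200 N
  Ry@0 = +772.8484 N
  Ry@2 = +947.6916 N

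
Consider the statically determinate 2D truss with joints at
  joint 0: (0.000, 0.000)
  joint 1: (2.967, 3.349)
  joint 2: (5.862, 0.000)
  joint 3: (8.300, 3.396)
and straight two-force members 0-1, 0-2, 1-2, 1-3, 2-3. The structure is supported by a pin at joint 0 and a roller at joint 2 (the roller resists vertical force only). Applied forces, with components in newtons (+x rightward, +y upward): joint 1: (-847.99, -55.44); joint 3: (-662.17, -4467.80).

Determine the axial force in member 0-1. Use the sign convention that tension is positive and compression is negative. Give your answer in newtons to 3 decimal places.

N=4 nodes, M=5 members, R=3 reactions → 2N=8, M+R=8
member 0 (0-1): L=4.4742, (cx,cy)=(0.6631,0.7485)
member 1 (0-2): L=5.8620, (cx,cy)=(1.0000,0.0000)
member 2 (1-2): L=4.4268, (cx,cy)=(0.6540,-0.7565)
member 3 (1-3): L=5.3332, (cx,cy)=(1.0000,0.0088)
member 4 (2-3): L=4.1805, (cx,cy)=(0.5832,0.8123)
solve A·x = −loads:
  F[0-1] = +1286.1630 N (tension)
  F[0-2] = -2363.0510 N (compression)
  F[1-2] = -1315.9753 N (compression)
  F[1-3] = +2561.5847 N (tension)
  F[2-3] = -5527.6954 N (compression)
  Rx@0 = +1510.1600 N
  Ry@0 = -962.7004 N
  Ry@2 = +5485.9404 N

1286.163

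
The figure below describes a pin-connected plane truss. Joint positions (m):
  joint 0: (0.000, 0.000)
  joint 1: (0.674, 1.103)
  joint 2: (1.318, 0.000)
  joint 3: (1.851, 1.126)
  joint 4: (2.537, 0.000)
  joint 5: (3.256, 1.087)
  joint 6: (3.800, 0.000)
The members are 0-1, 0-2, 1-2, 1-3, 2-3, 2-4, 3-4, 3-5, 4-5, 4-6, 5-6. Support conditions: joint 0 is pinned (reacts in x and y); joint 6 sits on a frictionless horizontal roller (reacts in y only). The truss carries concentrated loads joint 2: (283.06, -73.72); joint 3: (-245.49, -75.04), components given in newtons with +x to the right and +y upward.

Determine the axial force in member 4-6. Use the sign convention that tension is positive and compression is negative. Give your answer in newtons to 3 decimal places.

N=7 nodes, M=11 members, R=3 reactions → 2N=14, M+R=14
member 0 (0-1): L=1.2926, (cx,cy)=(0.5214,0.8533)
member 1 (0-2): L=1.3180, (cx,cy)=(1.0000,0.0000)
member 2 (1-2): L=1.2772, (cx,cy)=(0.5042,-0.8636)
member 3 (1-3): L=1.1772, (cx,cy)=(0.9998,0.0195)
member 4 (2-3): L=1.2458, (cx,cy)=(0.4278,0.9039)
member 5 (2-4): L=1.2190, (cx,cy)=(1.0000,0.0000)
member 6 (3-4): L=1.3185, (cx,cy)=(0.5203,-0.8540)
member 7 (3-5): L=1.4055, (cx,cy)=(0.9996,-0.0277)
member 8 (4-5): L=1.3033, (cx,cy)=(0.5517,0.8341)
member 9 (4-6): L=1.2630, (cx,cy)=(1.0000,0.0000)
member 10 (5-6): L=1.2155, (cx,cy)=(0.4475,-0.8943)
solve A·x = −loads:
  F[0-1] = -186.7817 N (compression)
  F[0-2] = +134.9615 N (tension)
  F[1-2] = +180.2976 N (tension)
  F[1-3] = -188.3356 N (compression)
  F[2-3] = -90.7022 N (compression)
  F[2-4] = -18.3839 N (compression)
  F[3-4] = +12.0430 N (tension)
  F[3-5] = +12.1228 N (tension)
  F[4-5] = -12.3309 N (compression)
  F[4-6] = -5.3154 N (compression)
  F[5-6] = +11.8768 N (tension)
  Rx@0 = -37.5700 N
  Ry@0 = +159.3810 N
  Ry@6 = -10.6210 N

-5.315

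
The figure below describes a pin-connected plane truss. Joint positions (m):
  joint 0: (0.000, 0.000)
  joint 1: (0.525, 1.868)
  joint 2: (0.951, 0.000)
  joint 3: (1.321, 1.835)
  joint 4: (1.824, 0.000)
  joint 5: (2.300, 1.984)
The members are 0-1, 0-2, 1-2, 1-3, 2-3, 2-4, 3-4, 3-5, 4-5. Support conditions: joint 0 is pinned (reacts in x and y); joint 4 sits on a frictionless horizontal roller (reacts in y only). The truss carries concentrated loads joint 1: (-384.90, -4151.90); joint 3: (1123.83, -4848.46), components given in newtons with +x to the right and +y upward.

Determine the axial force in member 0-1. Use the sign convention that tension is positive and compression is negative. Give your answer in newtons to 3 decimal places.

N=6 nodes, M=9 members, R=3 reactions → 2N=12, M+R=12
member 0 (0-1): L=1.9404, (cx,cy)=(0.2706,0.9627)
member 1 (0-2): L=0.9510, (cx,cy)=(1.0000,0.0000)
member 2 (1-2): L=1.9160, (cx,cy)=(0.2223,-0.9750)
member 3 (1-3): L=0.7967, (cx,cy)=(0.9991,-0.0414)
member 4 (2-3): L=1.8719, (cx,cy)=(0.1977,0.9803)
member 5 (2-4): L=0.8730, (cx,cy)=(1.0000,0.0000)
member 6 (3-4): L=1.9027, (cx,cy)=(0.2644,-0.9644)
member 7 (3-5): L=0.9903, (cx,cy)=(0.9886,0.1505)
member 8 (4-5): L=2.0403, (cx,cy)=(0.2333,0.9724)
solve A·x = −loads:
  F[0-1] = -3695.3189 N (compression)
  F[0-2] = +1738.7594 N (tension)
  F[1-2] = -589.0944 N (compression)
  F[1-3] = -484.3641 N (compression)
  F[2-3] = +585.9077 N (tension)
  F[2-4] = +1491.9697 N (tension)
  F[3-4] = -5643.6536 N (compression)
  F[3-5] = -0.0000 N (compression)
  F[4-5] = +0.0000 N (tension)
  Rx@0 = -738.9300 N
  Ry@0 = +3557.4883 N
  Ry@4 = +5442.8717 N

-3695.319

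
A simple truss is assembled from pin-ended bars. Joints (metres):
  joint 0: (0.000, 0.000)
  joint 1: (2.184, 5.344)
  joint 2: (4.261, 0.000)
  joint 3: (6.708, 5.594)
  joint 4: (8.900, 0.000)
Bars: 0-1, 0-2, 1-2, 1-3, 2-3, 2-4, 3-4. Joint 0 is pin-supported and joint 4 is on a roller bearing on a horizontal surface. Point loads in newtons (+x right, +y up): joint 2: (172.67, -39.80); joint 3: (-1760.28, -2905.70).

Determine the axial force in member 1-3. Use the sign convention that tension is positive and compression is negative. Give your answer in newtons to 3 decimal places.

-1440.645

N=5 nodes, M=7 members, R=3 reactions → 2N=10, M+R=10
member 0 (0-1): L=5.7731, (cx,cy)=(0.3783,0.9257)
member 1 (0-2): L=4.2610, (cx,cy)=(1.0000,0.0000)
member 2 (1-2): L=5.7334, (cx,cy)=(0.3623,-0.9321)
member 3 (1-3): L=4.5309, (cx,cy)=(0.9985,0.0552)
member 4 (2-3): L=6.1058, (cx,cy)=(0.4008,0.9162)
member 5 (2-4): L=4.6390, (cx,cy)=(1.0000,0.0000)
member 6 (3-4): L=6.0081, (cx,cy)=(0.3648,-0.9311)
solve A·x = −loads:
  F[0-1] = -1990.7557 N (compression)
  F[0-2] = -834.4890 N (compression)
  F[1-2] = +1891.8095 N (tension)
  F[1-3] = -1440.6446 N (compression)
  F[2-3] = -1881.1934 N (compression)
  F[2-4] = +432.0907 N (tension)
  F[3-4] = -1184.3338 N (compression)
  Rx@0 = +1587.6100 N
  Ry@0 = +1842.8015 N
  Ry@4 = +1102.6985 N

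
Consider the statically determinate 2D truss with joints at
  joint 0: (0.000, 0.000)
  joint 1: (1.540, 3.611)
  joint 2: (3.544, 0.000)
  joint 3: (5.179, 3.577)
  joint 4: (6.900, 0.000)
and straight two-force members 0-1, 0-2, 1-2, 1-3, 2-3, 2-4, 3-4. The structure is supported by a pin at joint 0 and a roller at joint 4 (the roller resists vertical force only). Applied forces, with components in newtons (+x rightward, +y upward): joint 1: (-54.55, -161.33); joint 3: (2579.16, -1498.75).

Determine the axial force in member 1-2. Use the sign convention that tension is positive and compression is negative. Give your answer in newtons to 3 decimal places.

-1120.236

N=5 nodes, M=7 members, R=3 reactions → 2N=10, M+R=10
member 0 (0-1): L=3.9257, (cx,cy)=(0.3923,0.9198)
member 1 (0-2): L=3.5440, (cx,cy)=(1.0000,0.0000)
member 2 (1-2): L=4.1298, (cx,cy)=(0.4853,-0.8744)
member 3 (1-3): L=3.6392, (cx,cy)=(1.0000,-0.0093)
member 4 (2-3): L=3.9330, (cx,cy)=(0.4157,0.9095)
member 5 (2-4): L=3.3560, (cx,cy)=(1.0000,0.0000)
member 6 (3-4): L=3.9695, (cx,cy)=(0.4336,-0.9011)
solve A·x = −loads:
  F[0-1] = +879.8925 N (tension)
  F[0-2] = +2179.4376 N (tension)
  F[1-2] = -1120.2362 N (compression)
  F[1-3] = +943.3607 N (tension)
  F[2-3] = +1076.9790 N (tension)
  F[2-4] = +1188.1212 N (tension)
  F[3-4] = -2740.3970 N (compression)
  Rx@0 = -2524.6100 N
  Ry@0 = -809.3620 N
  Ry@4 = +2469.4420 N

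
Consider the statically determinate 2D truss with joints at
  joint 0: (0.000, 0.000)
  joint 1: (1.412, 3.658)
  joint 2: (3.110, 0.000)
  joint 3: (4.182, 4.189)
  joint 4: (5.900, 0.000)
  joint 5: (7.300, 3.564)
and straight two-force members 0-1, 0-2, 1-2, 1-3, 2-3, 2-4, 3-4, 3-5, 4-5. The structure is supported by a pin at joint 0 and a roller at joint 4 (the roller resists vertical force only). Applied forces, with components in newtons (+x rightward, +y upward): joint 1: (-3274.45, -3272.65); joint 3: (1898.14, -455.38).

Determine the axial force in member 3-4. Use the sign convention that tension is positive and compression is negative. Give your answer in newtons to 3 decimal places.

N=6 nodes, M=9 members, R=3 reactions → 2N=12, M+R=12
member 0 (0-1): L=3.9211, (cx,cy)=(0.3601,0.9329)
member 1 (0-2): L=3.1100, (cx,cy)=(1.0000,0.0000)
member 2 (1-2): L=4.0329, (cx,cy)=(0.4210,-0.9070)
member 3 (1-3): L=2.8204, (cx,cy)=(0.9821,0.1883)
member 4 (2-3): L=4.3240, (cx,cy)=(0.2479,0.9688)
member 5 (2-4): L=2.7900, (cx,cy)=(1.0000,0.0000)
member 6 (3-4): L=4.5276, (cx,cy)=(0.3794,-0.9252)
member 7 (3-5): L=3.1800, (cx,cy)=(0.9805,-0.1965)
member 8 (4-5): L=3.8291, (cx,cy)=(0.3656,0.9308)
solve A·x = −loads:
  F[0-1] = -3542.1519 N (compression)
  F[0-2] = -100.7572 N (compression)
  F[1-2] = +420.1904 N (tension)
  F[1-3] = +1855.1556 N (tension)
  F[2-3] = -393.4127 N (compression)
  F[2-4] = +173.6936 N (tension)
  F[3-4] = -457.7513 N (compression)
  F[3-5] = -0.0000 N (compression)
  F[4-5] = +0.0000 N (tension)
  Rx@0 = +1376.3100 N
  Ry@0 = +3304.5128 N
  Ry@4 = +423.5172 N

-457.751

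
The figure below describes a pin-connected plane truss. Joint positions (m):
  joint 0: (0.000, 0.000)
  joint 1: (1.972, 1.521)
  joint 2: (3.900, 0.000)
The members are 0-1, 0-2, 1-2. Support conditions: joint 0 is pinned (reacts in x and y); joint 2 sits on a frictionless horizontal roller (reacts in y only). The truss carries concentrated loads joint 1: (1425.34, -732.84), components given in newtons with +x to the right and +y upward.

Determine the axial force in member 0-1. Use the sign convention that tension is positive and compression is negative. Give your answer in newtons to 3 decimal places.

316.988

N=3 nodes, M=3 members, R=3 reactions → 2N=6, M+R=6
member 0 (0-1): L=2.4904, (cx,cy)=(0.7918,0.6107)
member 1 (0-2): L=3.9000, (cx,cy)=(1.0000,0.0000)
member 2 (1-2): L=2.4557, (cx,cy)=(0.7851,-0.6194)
solve A·x = −loads:
  F[0-1] = +316.9875 N (tension)
  F[0-2] = +1174.3391 N (tension)
  F[1-2] = -1495.7797 N (compression)
  Rx@0 = -1425.3400 N
  Ry@0 = -193.5966 N
  Ry@2 = +926.4366 N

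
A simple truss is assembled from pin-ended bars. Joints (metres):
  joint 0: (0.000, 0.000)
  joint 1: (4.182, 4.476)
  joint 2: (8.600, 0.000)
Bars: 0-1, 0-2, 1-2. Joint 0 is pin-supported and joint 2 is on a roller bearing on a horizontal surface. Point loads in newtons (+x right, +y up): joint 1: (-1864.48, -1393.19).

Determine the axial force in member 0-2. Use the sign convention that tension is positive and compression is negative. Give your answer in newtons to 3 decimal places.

-289.122

N=3 nodes, M=3 members, R=3 reactions → 2N=6, M+R=6
member 0 (0-1): L=6.1257, (cx,cy)=(0.6827,0.7307)
member 1 (0-2): L=8.6000, (cx,cy)=(1.0000,0.0000)
member 2 (1-2): L=6.2891, (cx,cy)=(0.7025,-0.7117)
solve A·x = −loads:
  F[0-1] = -2307.5337 N (compression)
  F[0-2] = -289.1220 N (compression)
  F[1-2] = +411.5730 N (tension)
  Rx@0 = +1864.4800 N
  Ry@0 = +1686.1077 N
  Ry@2 = -292.9177 N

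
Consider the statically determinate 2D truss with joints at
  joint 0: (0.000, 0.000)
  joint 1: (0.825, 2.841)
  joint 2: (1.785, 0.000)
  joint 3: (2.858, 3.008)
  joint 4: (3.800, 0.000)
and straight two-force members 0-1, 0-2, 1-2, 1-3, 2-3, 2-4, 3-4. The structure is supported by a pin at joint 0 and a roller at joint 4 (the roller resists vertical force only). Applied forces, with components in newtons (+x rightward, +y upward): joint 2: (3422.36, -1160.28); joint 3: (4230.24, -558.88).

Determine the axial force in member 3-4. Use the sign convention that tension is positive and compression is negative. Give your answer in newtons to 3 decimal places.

N=5 nodes, M=7 members, R=3 reactions → 2N=10, M+R=10
member 0 (0-1): L=2.9584, (cx,cy)=(0.2789,0.9603)
member 1 (0-2): L=1.7850, (cx,cy)=(1.0000,0.0000)
member 2 (1-2): L=2.9988, (cx,cy)=(0.3201,-0.9474)
member 3 (1-3): L=2.0398, (cx,cy)=(0.9966,0.0819)
member 4 (2-3): L=3.1936, (cx,cy)=(0.3360,0.9419)
member 5 (2-4): L=2.0150, (cx,cy)=(1.0000,0.0000)
member 6 (3-4): L=3.1521, (cx,cy)=(0.2989,-0.9543)
solve A·x = −loads:
  F[0-1] = +2701.9621 N (tension)
  F[0-2] = +6899.1024 N (tension)
  F[1-2] = -2601.3662 N (compression)
  F[1-3] = +1591.6071 N (tension)
  F[2-3] = +3848.4623 N (tension)
  F[2-4] = +1350.9720 N (tension)
  F[3-4] = -4520.5235 N (compression)
  Rx@0 = -7652.6000 N
  Ry@0 = -2594.7718 N
  Ry@4 = +4313.9318 N

-4520.523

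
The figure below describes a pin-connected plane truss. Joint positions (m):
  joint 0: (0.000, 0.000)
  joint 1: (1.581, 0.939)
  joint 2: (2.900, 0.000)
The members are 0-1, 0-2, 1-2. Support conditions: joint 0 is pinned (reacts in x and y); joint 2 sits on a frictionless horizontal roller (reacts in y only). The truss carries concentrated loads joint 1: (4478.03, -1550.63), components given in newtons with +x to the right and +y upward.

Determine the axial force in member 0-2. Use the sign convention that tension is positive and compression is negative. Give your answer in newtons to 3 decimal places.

N=3 nodes, M=3 members, R=3 reactions → 2N=6, M+R=6
member 0 (0-1): L=1.8388, (cx,cy)=(0.8598,0.5107)
member 1 (0-2): L=2.9000, (cx,cy)=(1.0000,0.0000)
member 2 (1-2): L=1.6191, (cx,cy)=(0.8147,-0.5800)
solve A·x = −loads:
  F[0-1] = +1458.3046 N (tension)
  F[0-2] = +3224.1978 N (tension)
  F[1-2] = -3957.7679 N (compression)
  Rx@0 = -4478.0300 N
  Ry@0 = -744.6859 N
  Ry@2 = +2295.3159 N

3224.198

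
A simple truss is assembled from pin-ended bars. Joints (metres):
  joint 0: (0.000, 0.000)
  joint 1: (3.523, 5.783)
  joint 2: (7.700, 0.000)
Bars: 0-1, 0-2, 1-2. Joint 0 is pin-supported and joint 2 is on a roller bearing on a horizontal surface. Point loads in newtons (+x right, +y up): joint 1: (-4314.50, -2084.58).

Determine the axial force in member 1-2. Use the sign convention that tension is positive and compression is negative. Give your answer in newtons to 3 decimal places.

2820.681

N=3 nodes, M=3 members, R=3 reactions → 2N=6, M+R=6
member 0 (0-1): L=6.7716, (cx,cy)=(0.5203,0.8540)
member 1 (0-2): L=7.7000, (cx,cy)=(1.0000,0.0000)
member 2 (1-2): L=7.1338, (cx,cy)=(0.5855,-0.8107)
solve A·x = −loads:
  F[0-1] = -5118.4268 N (compression)
  F[0-2] = -1651.5832 N (compression)
  F[1-2] = +2820.6811 N (tension)
  Rx@0 = +4314.5000 N
  Ry@0 = +4371.1746 N
  Ry@2 = -2286.5946 N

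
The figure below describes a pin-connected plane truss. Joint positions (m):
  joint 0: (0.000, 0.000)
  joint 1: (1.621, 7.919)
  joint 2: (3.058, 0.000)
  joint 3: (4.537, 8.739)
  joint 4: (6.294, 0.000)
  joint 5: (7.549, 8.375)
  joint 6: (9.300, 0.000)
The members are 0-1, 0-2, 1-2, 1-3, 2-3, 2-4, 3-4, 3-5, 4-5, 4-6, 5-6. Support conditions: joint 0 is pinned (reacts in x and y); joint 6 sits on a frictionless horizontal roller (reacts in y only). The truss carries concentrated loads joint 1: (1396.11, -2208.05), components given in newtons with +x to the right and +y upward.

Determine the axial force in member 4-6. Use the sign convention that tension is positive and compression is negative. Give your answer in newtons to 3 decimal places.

329.013

N=7 nodes, M=11 members, R=3 reactions → 2N=14, M+R=14
member 0 (0-1): L=8.0832, (cx,cy)=(0.2005,0.9797)
member 1 (0-2): L=3.0580, (cx,cy)=(1.0000,0.0000)
member 2 (1-2): L=8.0483, (cx,cy)=(0.1785,-0.9839)
member 3 (1-3): L=3.0291, (cx,cy)=(0.9627,0.2707)
member 4 (2-3): L=8.8633, (cx,cy)=(0.1669,0.9860)
member 5 (2-4): L=3.2360, (cx,cy)=(1.0000,0.0000)
member 6 (3-4): L=8.9139, (cx,cy)=(0.1971,-0.9804)
member 7 (3-5): L=3.0339, (cx,cy)=(0.9928,-0.1200)
member 8 (4-5): L=8.4685, (cx,cy)=(0.1482,0.9890)
member 9 (4-6): L=3.0060, (cx,cy)=(1.0000,0.0000)
member 10 (5-6): L=8.5561, (cx,cy)=(0.2046,-0.9788)
solve A·x = −loads:
  F[0-1] = -647.5438 N (compression)
  F[0-2] = +1525.9680 N (tension)
  F[1-2] = -1936.6562 N (compression)
  F[1-3] = -1225.9601 N (compression)
  F[2-3] = +1932.6342 N (tension)
  F[2-4] = +857.6892 N (tension)
  F[3-4] = -1536.7642 N (compression)
  F[3-5] = -558.8165 N (compression)
  F[4-5] = +1523.4373 N (tension)
  F[4-6] = +329.0125 N (tension)
  F[5-6] = -1607.6869 N (compression)
  Rx@0 = -1396.1100 N
  Ry@0 = +634.3893 N
  Ry@6 = +1573.6607 N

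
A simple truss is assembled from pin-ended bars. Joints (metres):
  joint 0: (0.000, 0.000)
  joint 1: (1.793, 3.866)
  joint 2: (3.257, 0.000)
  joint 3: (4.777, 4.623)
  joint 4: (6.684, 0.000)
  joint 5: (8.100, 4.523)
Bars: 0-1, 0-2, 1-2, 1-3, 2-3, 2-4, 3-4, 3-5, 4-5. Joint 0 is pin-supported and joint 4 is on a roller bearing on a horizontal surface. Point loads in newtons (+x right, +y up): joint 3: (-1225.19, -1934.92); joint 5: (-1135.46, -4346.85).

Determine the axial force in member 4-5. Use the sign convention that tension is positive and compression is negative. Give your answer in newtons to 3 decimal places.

N=6 nodes, M=9 members, R=3 reactions → 2N=12, M+R=12
member 0 (0-1): L=4.2615, (cx,cy)=(0.4207,0.9072)
member 1 (0-2): L=3.2570, (cx,cy)=(1.0000,0.0000)
member 2 (1-2): L=4.1339, (cx,cy)=(0.3541,-0.9352)
member 3 (1-3): L=3.0785, (cx,cy)=(0.9693,0.2459)
member 4 (2-3): L=4.8665, (cx,cy)=(0.3123,0.9500)
member 5 (2-4): L=3.4270, (cx,cy)=(1.0000,0.0000)
member 6 (3-4): L=5.0009, (cx,cy)=(0.3813,-0.9244)
member 7 (3-5): L=3.3245, (cx,cy)=(0.9995,-0.0301)
member 8 (4-5): L=4.7395, (cx,cy)=(0.2988,0.9543)
solve A·x = −loads:
  F[0-1] = -1374.5115 N (compression)
  F[0-2] = -1782.3394 N (compression)
  F[1-2] = +1073.3536 N (tension)
  F[1-3] = -988.7919 N (compression)
  F[2-3] = -1056.6552 N (compression)
  F[2-4] = -1072.1808 N (compression)
  F[3-4] = -751.4922 N (compression)
  F[3-5] = +223.3908 N (tension)
  F[4-5] = -4547.8493 N (compression)
  Rx@0 = +2360.6500 N
  Ry@0 = +1246.9317 N
  Ry@4 = +5034.8383 N

-4547.849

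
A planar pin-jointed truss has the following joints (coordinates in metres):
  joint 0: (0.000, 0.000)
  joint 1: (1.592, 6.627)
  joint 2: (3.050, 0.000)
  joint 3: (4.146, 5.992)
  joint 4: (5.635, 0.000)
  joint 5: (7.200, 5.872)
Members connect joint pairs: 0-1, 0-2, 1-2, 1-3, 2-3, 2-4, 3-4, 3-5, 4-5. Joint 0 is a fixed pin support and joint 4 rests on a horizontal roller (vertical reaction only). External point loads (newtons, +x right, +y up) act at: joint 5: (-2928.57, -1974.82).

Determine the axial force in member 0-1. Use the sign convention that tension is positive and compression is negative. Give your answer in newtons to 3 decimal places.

-2574.497

N=6 nodes, M=9 members, R=3 reactions → 2N=12, M+R=12
member 0 (0-1): L=6.8155, (cx,cy)=(0.2336,0.9723)
member 1 (0-2): L=3.0500, (cx,cy)=(1.0000,0.0000)
member 2 (1-2): L=6.7855, (cx,cy)=(0.2149,-0.9766)
member 3 (1-3): L=2.6318, (cx,cy)=(0.9705,-0.2413)
member 4 (2-3): L=6.0914, (cx,cy)=(0.1799,0.9837)
member 5 (2-4): L=2.5850, (cx,cy)=(1.0000,0.0000)
member 6 (3-4): L=6.1742, (cx,cy)=(0.2412,-0.9705)
member 7 (3-5): L=3.0564, (cx,cy)=(0.9992,-0.0393)
member 8 (4-5): L=6.0770, (cx,cy)=(0.2575,0.9663)
solve A·x = −loads:
  F[0-1] = -2574.4968 N (compression)
  F[0-2] = -2327.2092 N (compression)
  F[1-2] = +2873.4161 N (tension)
  F[1-3] = -1255.8777 N (compression)
  F[2-3] = -2852.8585 N (compression)
  F[2-4] = -1196.4957 N (compression)
  F[3-4] = +2675.6636 N (tension)
  F[3-5] = -2379.1811 N (compression)
  F[4-5] = -2140.4281 N (compression)
  Rx@0 = +2928.5700 N
  Ry@0 = +2503.2777 N
  Ry@4 = -528.4577 N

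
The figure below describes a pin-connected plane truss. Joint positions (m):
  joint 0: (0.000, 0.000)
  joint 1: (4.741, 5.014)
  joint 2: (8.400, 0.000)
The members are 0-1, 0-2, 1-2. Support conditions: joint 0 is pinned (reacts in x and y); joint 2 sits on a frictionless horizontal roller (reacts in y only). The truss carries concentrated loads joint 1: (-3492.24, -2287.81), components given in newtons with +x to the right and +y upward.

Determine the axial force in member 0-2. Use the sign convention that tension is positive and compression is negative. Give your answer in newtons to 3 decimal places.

N=3 nodes, M=3 members, R=3 reactions → 2N=6, M+R=6
member 0 (0-1): L=6.9005, (cx,cy)=(0.6870,0.7266)
member 1 (0-2): L=8.4000, (cx,cy)=(1.0000,0.0000)
member 2 (1-2): L=6.2071, (cx,cy)=(0.5895,-0.8078)
solve A·x = −loads:
  F[0-1] = -4240.3614 N (compression)
  F[0-2] = -578.9042 N (compression)
  F[1-2] = +982.0536 N (tension)
  Rx@0 = +3492.2400 N
  Ry@0 = +3081.0938 N
  Ry@2 = -793.2838 N

-578.904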